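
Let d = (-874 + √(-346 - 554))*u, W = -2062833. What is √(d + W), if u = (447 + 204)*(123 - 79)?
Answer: √(-27097689 + 859320*I) ≈ 82.53 + 5206.2*I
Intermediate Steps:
u = 28644 (u = 651*44 = 28644)
d = -25034856 + 859320*I (d = (-874 + √(-346 - 554))*28644 = (-874 + √(-900))*28644 = (-874 + 30*I)*28644 = -25034856 + 859320*I ≈ -2.5035e+7 + 8.5932e+5*I)
√(d + W) = √((-25034856 + 859320*I) - 2062833) = √(-27097689 + 859320*I)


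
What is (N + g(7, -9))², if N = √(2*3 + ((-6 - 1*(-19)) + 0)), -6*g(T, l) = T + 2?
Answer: 85/4 - 3*√19 ≈ 8.1733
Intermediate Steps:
g(T, l) = -⅓ - T/6 (g(T, l) = -(T + 2)/6 = -(2 + T)/6 = -⅓ - T/6)
N = √19 (N = √(6 + ((-6 + 19) + 0)) = √(6 + (13 + 0)) = √(6 + 13) = √19 ≈ 4.3589)
(N + g(7, -9))² = (√19 + (-⅓ - ⅙*7))² = (√19 + (-⅓ - 7/6))² = (√19 - 3/2)² = (-3/2 + √19)²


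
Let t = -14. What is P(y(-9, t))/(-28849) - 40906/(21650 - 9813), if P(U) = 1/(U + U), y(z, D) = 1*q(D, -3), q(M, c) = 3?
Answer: -7080595001/2048913678 ≈ -3.4558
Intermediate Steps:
y(z, D) = 3 (y(z, D) = 1*3 = 3)
P(U) = 1/(2*U)
P(y(-9, t))/(-28849) - 40906/(21650 - 9813) = ((1/2)/3)/(-28849) - 40906/(21650 - 9813) = ((1/2)*(1/3))*(-1/28849) - 40906/11837 = (1/6)*(-1/28849) - 40906*1/11837 = -1/173094 - 40906/11837 = -7080595001/2048913678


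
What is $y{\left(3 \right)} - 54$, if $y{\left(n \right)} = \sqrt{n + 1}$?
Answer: $-52$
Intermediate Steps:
$y{\left(n \right)} = \sqrt{1 + n}$
$y{\left(3 \right)} - 54 = \sqrt{1 + 3} - 54 = \sqrt{4} - 54 = 2 - 54 = -52$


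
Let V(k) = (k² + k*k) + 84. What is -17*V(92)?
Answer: -289204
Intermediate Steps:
V(k) = 84 + 2*k² (V(k) = (k² + k²) + 84 = 2*k² + 84 = 84 + 2*k²)
-17*V(92) = -17*(84 + 2*92²) = -17*(84 + 2*8464) = -17*(84 + 16928) = -17*17012 = -289204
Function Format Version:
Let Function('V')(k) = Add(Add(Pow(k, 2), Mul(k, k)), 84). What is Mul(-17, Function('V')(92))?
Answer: -289204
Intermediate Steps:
Function('V')(k) = Add(84, Mul(2, Pow(k, 2))) (Function('V')(k) = Add(Add(Pow(k, 2), Pow(k, 2)), 84) = Add(Mul(2, Pow(k, 2)), 84) = Add(84, Mul(2, Pow(k, 2))))
Mul(-17, Function('V')(92)) = Mul(-17, Add(84, Mul(2, Pow(92, 2)))) = Mul(-17, Add(84, Mul(2, 8464))) = Mul(-17, Add(84, 16928)) = Mul(-17, 17012) = -289204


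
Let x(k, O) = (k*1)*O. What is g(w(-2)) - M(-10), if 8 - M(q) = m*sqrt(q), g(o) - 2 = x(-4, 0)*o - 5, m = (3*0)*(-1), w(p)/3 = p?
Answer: -11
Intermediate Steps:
w(p) = 3*p
x(k, O) = O*k (x(k, O) = k*O = O*k)
m = 0 (m = 0*(-1) = 0)
g(o) = -3 (g(o) = 2 + ((0*(-4))*o - 5) = 2 + (0*o - 5) = 2 + (0 - 5) = 2 - 5 = -3)
M(q) = 8 (M(q) = 8 - 0*sqrt(q) = 8 - 1*0 = 8 + 0 = 8)
g(w(-2)) - M(-10) = -3 - 1*8 = -3 - 8 = -11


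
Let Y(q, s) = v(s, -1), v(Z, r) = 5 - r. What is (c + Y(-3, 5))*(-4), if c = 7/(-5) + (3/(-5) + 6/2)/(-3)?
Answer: -76/5 ≈ -15.200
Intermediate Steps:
Y(q, s) = 6 (Y(q, s) = 5 - 1*(-1) = 5 + 1 = 6)
c = -11/5 (c = 7*(-⅕) + (3*(-⅕) + 6*(½))*(-⅓) = -7/5 + (-⅗ + 3)*(-⅓) = -7/5 + (12/5)*(-⅓) = -7/5 - ⅘ = -11/5 ≈ -2.2000)
(c + Y(-3, 5))*(-4) = (-11/5 + 6)*(-4) = (19/5)*(-4) = -76/5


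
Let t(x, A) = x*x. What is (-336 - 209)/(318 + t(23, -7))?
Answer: -545/847 ≈ -0.64345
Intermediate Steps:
t(x, A) = x²
(-336 - 209)/(318 + t(23, -7)) = (-336 - 209)/(318 + 23²) = -545/(318 + 529) = -545/847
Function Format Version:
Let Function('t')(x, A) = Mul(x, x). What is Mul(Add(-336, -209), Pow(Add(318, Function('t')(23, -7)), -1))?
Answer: Rational(-545, 847) ≈ -0.64345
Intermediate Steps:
Function('t')(x, A) = Pow(x, 2)
Mul(Add(-336, -209), Pow(Add(318, Function('t')(23, -7)), -1)) = Mul(Add(-336, -209), Pow(Add(318, Pow(23, 2)), -1)) = Mul(-545, Pow(Add(318, 529), -1)) = Mul(-545, Pow(847, -1)) = Mul(-545, Rational(1, 847)) = Rational(-545, 847)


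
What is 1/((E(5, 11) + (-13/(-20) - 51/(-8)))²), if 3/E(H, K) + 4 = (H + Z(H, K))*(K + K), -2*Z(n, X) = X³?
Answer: 1502337600/74136942961 ≈ 0.020264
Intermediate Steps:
Z(n, X) = -X³/2
E(H, K) = 3/(-4 + 2*K*(H - K³/2)) (E(H, K) = 3/(-4 + (H - K³/2)*(K + K)) = 3/(-4 + (H - K³/2)*(2*K)) = 3/(-4 + 2*K*(H - K³/2)))
1/((E(5, 11) + (-13/(-20) - 51/(-8)))²) = 1/((3/(-4 - 1*11⁴ + 2*5*11) + (-13/(-20) - 51/(-8)))²) = 1/((3/(-4 - 1*14641 + 110) + (-13*(-1/20) - 51*(-⅛)))²) = 1/((3/(-4 - 14641 + 110) + (13/20 + 51/8))²) = 1/((3/(-14535) + 281/40)²) = 1/((3*(-1/14535) + 281/40)²) = 1/((-1/4845 + 281/40)²) = 1/((272281/38760)²) = 1/(74136942961/1502337600) = 1502337600/74136942961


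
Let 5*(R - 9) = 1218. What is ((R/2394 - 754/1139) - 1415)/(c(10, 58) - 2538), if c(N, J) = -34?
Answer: 6433152091/11688736920 ≈ 0.55037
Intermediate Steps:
R = 1263/5 (R = 9 + (⅕)*1218 = 9 + 1218/5 = 1263/5 ≈ 252.60)
((R/2394 - 754/1139) - 1415)/(c(10, 58) - 2538) = (((1263/5)/2394 - 754/1139) - 1415)/(-34 - 2538) = (((1263/5)*(1/2394) - 754*1/1139) - 1415)/(-2572) = ((421/3990 - 754/1139) - 1415)*(-1/2572) = (-2528941/4544610 - 1415)*(-1/2572) = -6433152091/4544610*(-1/2572) = 6433152091/11688736920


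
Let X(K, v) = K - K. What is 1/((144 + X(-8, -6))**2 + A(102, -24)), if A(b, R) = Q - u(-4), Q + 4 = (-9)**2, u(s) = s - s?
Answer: 1/20813 ≈ 4.8047e-5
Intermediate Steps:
X(K, v) = 0
u(s) = 0
Q = 77 (Q = -4 + (-9)**2 = -4 + 81 = 77)
A(b, R) = 77 (A(b, R) = 77 - 1*0 = 77 + 0 = 77)
1/((144 + X(-8, -6))**2 + A(102, -24)) = 1/((144 + 0)**2 + 77) = 1/(144**2 + 77) = 1/(20736 + 77) = 1/20813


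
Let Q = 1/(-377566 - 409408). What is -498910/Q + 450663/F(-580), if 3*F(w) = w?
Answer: 227724933685211/580 ≈ 3.9263e+11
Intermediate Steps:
Q = -1/786974 (Q = 1/(-786974) = -1/786974 ≈ -1.2707e-6)
F(w) = w/3
-498910/Q + 450663/F(-580) = -498910/(-1/786974) + 450663/(((1/3)*(-580))) = -498910*(-786974) + 450663/(-580/3) = 392629198340 + 450663*(-3/580) = 392629198340 - 1351989/580 = 227724933685211/580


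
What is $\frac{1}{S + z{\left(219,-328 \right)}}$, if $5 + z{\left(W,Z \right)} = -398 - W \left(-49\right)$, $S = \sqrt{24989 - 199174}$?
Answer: $\frac{10328}{106841769} - \frac{i \sqrt{174185}}{106841769} \approx 9.6666 \cdot 10^{-5} - 3.9063 \cdot 10^{-6} i$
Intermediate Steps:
$S = i \sqrt{174185}$ ($S = \sqrt{-174185} = i \sqrt{174185} \approx 417.35 i$)
$z{\left(W,Z \right)} = -403 + 49 W$ ($z{\left(W,Z \right)} = -5 - \left(398 + W \left(-49\right)\right) = -5 - \left(398 - 49 W\right) = -5 + \left(-398 + 49 W\right) = -403 + 49 W$)
$\frac{1}{S + z{\left(219,-328 \right)}} = \frac{1}{i \sqrt{174185} + \left(-403 + 49 \cdot 219\right)} = \frac{1}{i \sqrt{174185} + \left(-403 + 10731\right)} = \frac{1}{i \sqrt{174185} + 10328} = \frac{1}{10328 + i \sqrt{174185}}$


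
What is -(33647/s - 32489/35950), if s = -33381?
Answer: 2294124959/1200046950 ≈ 1.9117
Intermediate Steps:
-(33647/s - 32489/35950) = -(33647/(-33381) - 32489/35950) = -(33647*(-1/33381) - 32489*1/35950) = -(-33647/33381 - 32489/35950) = -1*(-2294124959/1200046950) = 2294124959/1200046950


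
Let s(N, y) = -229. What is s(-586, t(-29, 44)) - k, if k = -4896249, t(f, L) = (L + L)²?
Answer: 4896020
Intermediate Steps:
t(f, L) = 4*L² (t(f, L) = (2*L)² = 4*L²)
s(-586, t(-29, 44)) - k = -229 - 1*(-4896249) = -229 + 4896249 = 4896020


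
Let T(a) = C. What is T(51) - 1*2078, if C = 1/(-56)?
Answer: -116369/56 ≈ -2078.0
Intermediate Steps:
C = -1/56 ≈ -0.017857
T(a) = -1/56
T(51) - 1*2078 = -1/56 - 1*2078 = -1/56 - 2078 = -116369/56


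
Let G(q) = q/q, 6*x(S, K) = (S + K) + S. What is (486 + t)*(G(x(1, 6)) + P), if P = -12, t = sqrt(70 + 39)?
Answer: -5346 - 11*sqrt(109) ≈ -5460.8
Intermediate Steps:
x(S, K) = S/3 + K/6 (x(S, K) = ((S + K) + S)/6 = ((K + S) + S)/6 = (K + 2*S)/6 = S/3 + K/6)
t = sqrt(109) ≈ 10.440
G(q) = 1
(486 + t)*(G(x(1, 6)) + P) = (486 + sqrt(109))*(1 - 12) = (486 + sqrt(109))*(-11) = -5346 - 11*sqrt(109)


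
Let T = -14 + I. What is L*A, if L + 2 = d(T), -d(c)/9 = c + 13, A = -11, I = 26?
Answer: 2497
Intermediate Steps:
T = 12 (T = -14 + 26 = 12)
d(c) = -117 - 9*c (d(c) = -9*(c + 13) = -9*(13 + c) = -117 - 9*c)
L = -227 (L = -2 + (-117 - 9*12) = -2 + (-117 - 108) = -2 - 225 = -227)
L*A = -227*(-11) = 2497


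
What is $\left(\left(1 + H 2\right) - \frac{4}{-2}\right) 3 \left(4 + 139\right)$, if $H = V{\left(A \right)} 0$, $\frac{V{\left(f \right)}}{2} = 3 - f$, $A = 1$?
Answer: $1287$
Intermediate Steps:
$V{\left(f \right)} = 6 - 2 f$ ($V{\left(f \right)} = 2 \left(3 - f\right) = 6 - 2 f$)
$H = 0$ ($H = \left(6 - 2\right) 0 = 4 \cdot 0 = 0$)
$\left(\left(1 + H 2\right) - \frac{4}{-2}\right) 3 \left(4 + 139\right) = \left(\left(1 + 0 \cdot 2\right) - \frac{4}{-2}\right) 3 \left(4 + 139\right) = \left(\left(1 + 0\right) - -2\right) 3 \cdot 143 = \left(1 + 2\right) 3 \cdot 143 = 3 \cdot 3 \cdot 143 = 9 \cdot 143 = 1287$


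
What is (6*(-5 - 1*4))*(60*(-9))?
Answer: 29160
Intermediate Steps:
(6*(-5 - 1*4))*(60*(-9)) = (6*(-5 - 4))*(-540) = (6*(-9))*(-540) = -54*(-540) = 29160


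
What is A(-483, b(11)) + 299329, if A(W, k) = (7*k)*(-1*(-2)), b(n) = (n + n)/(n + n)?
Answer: 299343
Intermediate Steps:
b(n) = 1 (b(n) = (2*n)/((2*n)) = (2*n)*(1/(2*n)) = 1)
A(W, k) = 14*k (A(W, k) = (7*k)*2 = 14*k)
A(-483, b(11)) + 299329 = 14*1 + 299329 = 14 + 299329 = 299343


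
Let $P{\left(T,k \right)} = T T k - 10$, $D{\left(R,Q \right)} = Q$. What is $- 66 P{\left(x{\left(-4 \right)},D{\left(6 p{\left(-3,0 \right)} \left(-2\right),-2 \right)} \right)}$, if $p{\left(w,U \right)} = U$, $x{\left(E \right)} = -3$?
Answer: $1848$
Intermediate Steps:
$P{\left(T,k \right)} = -10 + k T^{2}$ ($P{\left(T,k \right)} = T^{2} k - 10 = k T^{2} - 10 = -10 + k T^{2}$)
$- 66 P{\left(x{\left(-4 \right)},D{\left(6 p{\left(-3,0 \right)} \left(-2\right),-2 \right)} \right)} = - 66 \left(-10 - 2 \left(-3\right)^{2}\right) = - 66 \left(-10 - 18\right) = \left(-66\right) \left(-28\right) = 1848$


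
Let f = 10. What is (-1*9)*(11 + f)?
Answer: -189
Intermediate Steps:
(-1*9)*(11 + f) = (-1*9)*(11 + 10) = -9*21 = -189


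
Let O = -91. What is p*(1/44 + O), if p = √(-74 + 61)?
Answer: -4003*I*√13/44 ≈ -328.02*I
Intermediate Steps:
p = I*√13 (p = √(-13) = I*√13 ≈ 3.6056*I)
p*(1/44 + O) = (I*√13)*(1/44 - 91) = (I*√13)*(-4003/44) = -4003*I*√13/44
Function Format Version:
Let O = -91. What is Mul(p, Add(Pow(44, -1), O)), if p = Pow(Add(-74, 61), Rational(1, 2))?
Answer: Mul(Rational(-4003, 44), I, Pow(13, Rational(1, 2))) ≈ Mul(-328.02, I)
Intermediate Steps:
p = Mul(I, Pow(13, Rational(1, 2))) (p = Pow(-13, Rational(1, 2)) = Mul(I, Pow(13, Rational(1, 2))) ≈ Mul(3.6056, I))
Mul(p, Add(Pow(44, -1), O)) = Mul(Mul(I, Pow(13, Rational(1, 2))), Add(Pow(44, -1), -91)) = Mul(Mul(I, Pow(13, Rational(1, 2))), Add(Rational(1, 44), -91)) = Mul(Mul(I, Pow(13, Rational(1, 2))), Rational(-4003, 44)) = Mul(Rational(-4003, 44), I, Pow(13, Rational(1, 2)))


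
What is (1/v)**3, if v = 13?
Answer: 1/2197 ≈ 0.00045517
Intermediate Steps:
(1/v)**3 = (1/13)**3 = 1/2197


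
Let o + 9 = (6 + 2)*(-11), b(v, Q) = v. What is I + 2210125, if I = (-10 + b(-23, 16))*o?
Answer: 2213326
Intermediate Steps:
o = -97 (o = -9 + (6 + 2)*(-11) = -9 + 8*(-11) = -9 - 88 = -97)
I = 3201 (I = (-10 - 23)*(-97) = -33*(-97) = 3201)
I + 2210125 = 3201 + 2210125 = 2213326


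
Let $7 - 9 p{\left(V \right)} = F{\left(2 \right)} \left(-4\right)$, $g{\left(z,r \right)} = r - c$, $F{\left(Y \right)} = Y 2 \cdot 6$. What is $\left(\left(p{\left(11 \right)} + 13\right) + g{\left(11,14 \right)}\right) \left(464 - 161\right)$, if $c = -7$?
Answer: $\frac{41309}{3} \approx 13770.0$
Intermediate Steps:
$F{\left(Y \right)} = 12 Y$ ($F{\left(Y \right)} = 2 Y 6 = 12 Y$)
$g{\left(z,r \right)} = 7 + r$ ($g{\left(z,r \right)} = r - -7 = r + 7 = 7 + r$)
$p{\left(V \right)} = \frac{103}{9}$ ($p{\left(V \right)} = \frac{7}{9} - \frac{12 \cdot 2 \left(-4\right)}{9} = \frac{7}{9} - \frac{24 \left(-4\right)}{9} = \frac{7}{9} - - \frac{32}{3} = \frac{7}{9} + \frac{32}{3} = \frac{103}{9}$)
$\left(\left(p{\left(11 \right)} + 13\right) + g{\left(11,14 \right)}\right) \left(464 - 161\right) = \left(\left(\frac{103}{9} + 13\right) + \left(7 + 14\right)\right) \left(464 - 161\right) = \left(\frac{220}{9} + 21\right) 303 = \frac{409}{9} \cdot 303 = \frac{41309}{3}$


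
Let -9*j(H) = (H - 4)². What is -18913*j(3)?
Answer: 18913/9 ≈ 2101.4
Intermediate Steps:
j(H) = -(-4 + H)²/9 (j(H) = -(H - 4)²/9 = -(-4 + H)²/9)
-18913*j(3) = -(-18913)*(-4 + 3)²/9 = -(-18913)*(-1)²/9 = -(-18913)/9 = -18913*(-⅑) = 18913/9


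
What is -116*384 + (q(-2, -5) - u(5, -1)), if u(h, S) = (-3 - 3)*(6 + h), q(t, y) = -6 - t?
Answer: -44482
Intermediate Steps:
u(h, S) = -36 - 6*h (u(h, S) = -6*(6 + h) = -36 - 6*h)
-116*384 + (q(-2, -5) - u(5, -1)) = -116*384 + ((-6 - 1*(-2)) - (-36 - 6*5)) = -44544 + ((-6 + 2) - (-36 - 30)) = -44544 + (-4 - 1*(-66)) = -44544 + (-4 + 66) = -44544 + 62 = -44482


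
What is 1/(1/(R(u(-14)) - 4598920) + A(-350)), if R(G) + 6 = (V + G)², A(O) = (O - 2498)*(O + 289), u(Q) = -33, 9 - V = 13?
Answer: 4597557/798724382495 ≈ 5.7561e-6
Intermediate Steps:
V = -4 (V = 9 - 1*13 = 9 - 13 = -4)
A(O) = (-2498 + O)*(289 + O)
R(G) = -6 + (-4 + G)²
1/(1/(R(u(-14)) - 4598920) + A(-350)) = 1/(1/((-6 + (-4 - 33)²) - 4598920) + (-721922 + (-350)² - 2209*(-350))) = 1/(1/((-6 + (-37)²) - 4598920) + (-721922 + 122500 + 773150)) = 1/(1/((-6 + 1369) - 4598920) + 173728) = 1/(1/(1363 - 4598920) + 173728) = 1/(1/(-4597557) + 173728) = 1/(-1/4597557 + 173728) = 1/(798724382495/4597557) = 4597557/798724382495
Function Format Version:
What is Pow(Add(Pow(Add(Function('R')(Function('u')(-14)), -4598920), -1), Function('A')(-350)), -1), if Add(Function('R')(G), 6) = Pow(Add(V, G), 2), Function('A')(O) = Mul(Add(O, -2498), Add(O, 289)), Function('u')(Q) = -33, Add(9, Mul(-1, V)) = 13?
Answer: Rational(4597557, 798724382495) ≈ 5.7561e-6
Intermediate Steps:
V = -4 (V = Add(9, Mul(-1, 13)) = Add(9, -13) = -4)
Function('A')(O) = Mul(Add(-2498, O), Add(289, O))
Function('R')(G) = Add(-6, Pow(Add(-4, G), 2))
Pow(Add(Pow(Add(Function('R')(Function('u')(-14)), -4598920), -1), Function('A')(-350)), -1) = Pow(Add(Pow(Add(Add(-6, Pow(Add(-4, -33), 2)), -4598920), -1), Add(-721922, Pow(-350, 2), Mul(-2209, -350))), -1) = Pow(Add(Pow(Add(Add(-6, Pow(-37, 2)), -4598920), -1), Add(-721922, 122500, 773150)), -1) = Pow(Add(Pow(Add(Add(-6, 1369), -4598920), -1), 173728), -1) = Pow(Add(Pow(Add(1363, -4598920), -1), 173728), -1) = Pow(Add(Pow(-4597557, -1), 173728), -1) = Pow(Add(Rational(-1, 4597557), 173728), -1) = Pow(Rational(798724382495, 4597557), -1) = Rational(4597557, 798724382495)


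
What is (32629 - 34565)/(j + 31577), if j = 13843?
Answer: -484/11355 ≈ -0.042624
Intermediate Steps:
(32629 - 34565)/(j + 31577) = (32629 - 34565)/(13843 + 31577) = -1936/45420 = -1936*1/45420 = -484/11355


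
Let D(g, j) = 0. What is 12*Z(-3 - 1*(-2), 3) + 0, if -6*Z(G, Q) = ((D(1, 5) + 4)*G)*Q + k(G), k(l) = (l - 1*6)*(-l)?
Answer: 38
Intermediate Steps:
k(l) = -l*(-6 + l) (k(l) = (l - 6)*(-l) = (-6 + l)*(-l) = -l*(-6 + l))
Z(G, Q) = -2*G*Q/3 - G*(6 - G)/6 (Z(G, Q) = -(((0 + 4)*G)*Q + G*(6 - G))/6 = -((4*G)*Q + G*(6 - G))/6 = -(4*G*Q + G*(6 - G))/6 = -(G*(6 - G) + 4*G*Q)/6 = -2*G*Q/3 - G*(6 - G)/6)
12*Z(-3 - 1*(-2), 3) + 0 = 12*((-3 - 1*(-2))*(-6 + (-3 - 1*(-2)) - 4*3)/6) + 0 = 12*((-3 + 2)*(-6 + (-3 + 2) - 12)/6) + 0 = 12*((⅙)*(-1)*(-6 - 1 - 12)) + 0 = 12*((⅙)*(-1)*(-19)) + 0 = 12*(19/6) + 0 = 38 + 0 = 38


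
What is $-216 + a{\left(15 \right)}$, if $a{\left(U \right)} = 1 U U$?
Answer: $9$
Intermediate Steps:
$a{\left(U \right)} = U^{2}$ ($a{\left(U \right)} = U U = U^{2}$)
$-216 + a{\left(15 \right)} = -216 + 15^{2} = -216 + 225 = 9$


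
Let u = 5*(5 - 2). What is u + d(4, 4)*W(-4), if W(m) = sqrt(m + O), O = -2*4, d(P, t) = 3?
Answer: 15 + 6*I*sqrt(3) ≈ 15.0 + 10.392*I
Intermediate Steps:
u = 15 (u = 5*3 = 15)
O = -8
W(m) = sqrt(-8 + m) (W(m) = sqrt(m - 8) = sqrt(-8 + m))
u + d(4, 4)*W(-4) = 15 + 3*sqrt(-8 - 4) = 15 + 3*sqrt(-12) = 15 + 3*(2*I*sqrt(3)) = 15 + 6*I*sqrt(3)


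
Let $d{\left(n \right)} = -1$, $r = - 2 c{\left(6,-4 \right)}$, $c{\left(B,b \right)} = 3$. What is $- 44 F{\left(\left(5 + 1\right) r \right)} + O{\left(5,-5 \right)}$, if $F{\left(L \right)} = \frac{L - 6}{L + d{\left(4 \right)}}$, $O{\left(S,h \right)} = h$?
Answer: $- \frac{2033}{37} \approx -54.946$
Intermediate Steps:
$r = -6$ ($r = \left(-2\right) 3 = -6$)
$F{\left(L \right)} = \frac{-6 + L}{-1 + L}$ ($F{\left(L \right)} = \frac{L - 6}{L - 1} = \frac{-6 + L}{-1 + L}$)
$- 44 F{\left(\left(5 + 1\right) r \right)} + O{\left(5,-5 \right)} = - 44 \frac{-6 + \left(5 + 1\right) \left(-6\right)}{-1 + \left(5 + 1\right) \left(-6\right)} - 5 = - 44 \frac{-6 + 6 \left(-6\right)}{-1 + 6 \left(-6\right)} - 5 = - 44 \frac{-6 - 36}{-1 - 36} - 5 = - 44 \frac{1}{-37} \left(-42\right) - 5 = - 44 \left(\left(- \frac{1}{37}\right) \left(-42\right)\right) - 5 = \left(-44\right) \frac{42}{37} - 5 = - \frac{1848}{37} - 5 = - \frac{2033}{37}$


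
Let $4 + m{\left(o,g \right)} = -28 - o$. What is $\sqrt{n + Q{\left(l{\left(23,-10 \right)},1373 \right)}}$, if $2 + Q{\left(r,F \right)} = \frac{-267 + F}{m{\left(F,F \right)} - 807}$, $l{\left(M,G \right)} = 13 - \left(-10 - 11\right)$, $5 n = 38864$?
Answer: $\frac{\sqrt{777030}}{10} \approx 88.149$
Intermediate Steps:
$m{\left(o,g \right)} = -32 - o$ ($m{\left(o,g \right)} = -4 - \left(28 + o\right) = -32 - o$)
$n = \frac{38864}{5}$ ($n = \frac{1}{5} \cdot 38864 = \frac{38864}{5} \approx 7772.8$)
$l{\left(M,G \right)} = 34$ ($l{\left(M,G \right)} = 13 - \left(-10 - 11\right) = 13 - -21 = 13 + 21 = 34$)
$Q{\left(r,F \right)} = -2 + \frac{-267 + F}{-839 - F}$ ($Q{\left(r,F \right)} = -2 + \frac{-267 + F}{\left(-32 - F\right) - 807} = -2 + \frac{-267 + F}{-839 - F}$)
$\sqrt{n + Q{\left(l{\left(23,-10 \right)},1373 \right)}} = \sqrt{\frac{38864}{5} + \frac{-1411 - 4119}{839 + 1373}} = \sqrt{\frac{38864}{5} + \frac{-1411 - 4119}{2212}} = \sqrt{\frac{38864}{5} + \frac{1}{2212} \left(-5530\right)} = \sqrt{\frac{38864}{5} - \frac{5}{2}} = \sqrt{\frac{77703}{10}} = \frac{\sqrt{777030}}{10}$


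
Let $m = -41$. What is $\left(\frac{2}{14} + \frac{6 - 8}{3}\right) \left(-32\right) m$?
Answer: $- \frac{14432}{21} \approx -687.24$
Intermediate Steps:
$\left(\frac{2}{14} + \frac{6 - 8}{3}\right) \left(-32\right) m = \left(\frac{2}{14} + \frac{6 - 8}{3}\right) \left(-32\right) \left(-41\right) = \left(2 \cdot \frac{1}{14} - \frac{2}{3}\right) \left(-32\right) \left(-41\right) = \left(\frac{1}{7} - \frac{2}{3}\right) \left(-32\right) \left(-41\right) = \left(- \frac{11}{21}\right) \left(-32\right) \left(-41\right) = \frac{352}{21} \left(-41\right) = - \frac{14432}{21}$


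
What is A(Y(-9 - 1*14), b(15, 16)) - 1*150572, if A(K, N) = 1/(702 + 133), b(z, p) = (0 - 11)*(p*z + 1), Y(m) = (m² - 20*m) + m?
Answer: -125727619/835 ≈ -1.5057e+5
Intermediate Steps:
Y(m) = m² - 19*m
b(z, p) = -11 - 11*p*z (b(z, p) = -11*(1 + p*z) = -11 - 11*p*z)
A(K, N) = 1/835
A(Y(-9 - 1*14), b(15, 16)) - 1*150572 = 1/835 - 1*150572 = 1/835 - 150572 = -125727619/835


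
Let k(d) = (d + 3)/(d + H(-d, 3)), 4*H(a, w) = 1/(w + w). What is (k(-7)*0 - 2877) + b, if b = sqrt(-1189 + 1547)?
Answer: -2877 + sqrt(358) ≈ -2858.1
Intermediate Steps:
H(a, w) = 1/(8*w) (H(a, w) = 1/(4*(w + w)) = 1/(4*((2*w))) = (1/(2*w))/4 = 1/(8*w))
k(d) = (3 + d)/(1/24 + d) (k(d) = (d + 3)/(d + (1/8)/3) = (3 + d)/(d + (1/8)*(1/3)) = (3 + d)/(d + 1/24) = (3 + d)/(1/24 + d))
b = sqrt(358) ≈ 18.921
(k(-7)*0 - 2877) + b = ((24*(3 - 7)/(1 + 24*(-7)))*0 - 2877) + sqrt(358) = ((24*(-4)/(1 - 168))*0 - 2877) + sqrt(358) = ((24*(-4)/(-167))*0 - 2877) + sqrt(358) = ((24*(-1/167)*(-4))*0 - 2877) + sqrt(358) = ((96/167)*0 - 2877) + sqrt(358) = (0 - 2877) + sqrt(358) = -2877 + sqrt(358)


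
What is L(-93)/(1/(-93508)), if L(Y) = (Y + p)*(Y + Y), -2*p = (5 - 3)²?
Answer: -1652286360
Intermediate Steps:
p = -2 (p = -(5 - 3)²/2 = -½*2² = -½*4 = -2)
L(Y) = 2*Y*(-2 + Y) (L(Y) = (Y - 2)*(Y + Y) = (-2 + Y)*(2*Y) = 2*Y*(-2 + Y))
L(-93)/(1/(-93508)) = (2*(-93)*(-2 - 93))/(1/(-93508)) = (2*(-93)*(-95))/(-1/93508) = 17670*(-93508) = -1652286360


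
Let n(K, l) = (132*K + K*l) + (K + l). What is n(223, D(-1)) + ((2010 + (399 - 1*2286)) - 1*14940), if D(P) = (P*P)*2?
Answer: 15290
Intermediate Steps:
D(P) = 2*P² (D(P) = P²*2 = 2*P²)
n(K, l) = l + 133*K + K*l
n(223, D(-1)) + ((2010 + (399 - 1*2286)) - 1*14940) = (2*(-1)² + 133*223 + 223*(2*(-1)²)) + ((2010 + (399 - 1*2286)) - 1*14940) = (2*1 + 29659 + 223*(2*1)) + ((2010 + (399 - 2286)) - 14940) = (2 + 29659 + 223*2) + ((2010 - 1887) - 14940) = (2 + 29659 + 446) + (123 - 14940) = 30107 - 14817 = 15290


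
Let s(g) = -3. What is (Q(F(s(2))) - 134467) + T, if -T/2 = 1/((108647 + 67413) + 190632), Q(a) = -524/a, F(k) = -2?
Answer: -24605949931/183346 ≈ -1.3421e+5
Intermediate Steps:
T = -1/183346 (T = -2/((108647 + 67413) + 190632) = -2/(176060 + 190632) = -2/366692 = -2*1/366692 = -1/183346 ≈ -5.4542e-6)
(Q(F(s(2))) - 134467) + T = (-524/(-2) - 134467) - 1/183346 = (-524*(-1/2) - 134467) - 1/183346 = (262 - 134467) - 1/183346 = -134205 - 1/183346 = -24605949931/183346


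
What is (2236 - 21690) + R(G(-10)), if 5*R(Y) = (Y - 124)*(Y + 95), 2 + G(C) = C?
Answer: -108558/5 ≈ -21712.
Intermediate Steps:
G(C) = -2 + C
R(Y) = (-124 + Y)*(95 + Y)/5 (R(Y) = ((Y - 124)*(Y + 95))/5 = ((-124 + Y)*(95 + Y))/5 = (-124 + Y)*(95 + Y)/5)
(2236 - 21690) + R(G(-10)) = (2236 - 21690) + (-2356 - 29*(-2 - 10)/5 + (-2 - 10)²/5) = -19454 + (-2356 - 29/5*(-12) + (⅕)*(-12)²) = -19454 + (-2356 + 348/5 + (⅕)*144) = -19454 + (-2356 + 348/5 + 144/5) = -19454 - 11288/5 = -108558/5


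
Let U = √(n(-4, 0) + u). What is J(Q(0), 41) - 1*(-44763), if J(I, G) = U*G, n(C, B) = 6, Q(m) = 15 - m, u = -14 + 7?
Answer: 44763 + 41*I ≈ 44763.0 + 41.0*I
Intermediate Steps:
u = -7
U = I (U = √(6 - 7) = √(-1) = I ≈ 1.0*I)
J(I, G) = I*G
J(Q(0), 41) - 1*(-44763) = I*41 - 1*(-44763) = 41*I + 44763 = 44763 + 41*I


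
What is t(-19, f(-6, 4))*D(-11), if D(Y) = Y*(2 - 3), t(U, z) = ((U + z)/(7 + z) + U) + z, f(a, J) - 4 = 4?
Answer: -1936/15 ≈ -129.07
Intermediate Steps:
f(a, J) = 8 (f(a, J) = 4 + 4 = 8)
t(U, z) = U + z + (U + z)/(7 + z) (t(U, z) = ((U + z)/(7 + z) + U) + z = (U + (U + z)/(7 + z)) + z = U + z + (U + z)/(7 + z))
D(Y) = -Y (D(Y) = Y*(-1) = -Y)
t(-19, f(-6, 4))*D(-11) = ((8² + 8*(-19) + 8*8 - 19*8)/(7 + 8))*(-1*(-11)) = ((64 - 152 + 64 - 152)/15)*11 = ((1/15)*(-176))*11 = -176/15*11 = -1936/15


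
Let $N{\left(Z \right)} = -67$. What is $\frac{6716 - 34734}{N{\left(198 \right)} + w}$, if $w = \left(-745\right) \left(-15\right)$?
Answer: $- \frac{14009}{5554} \approx -2.5223$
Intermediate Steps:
$w = 11175$
$\frac{6716 - 34734}{N{\left(198 \right)} + w} = \frac{6716 - 34734}{-67 + 11175} = - \frac{28018}{11108} = \left(-28018\right) \frac{1}{11108} = - \frac{14009}{5554}$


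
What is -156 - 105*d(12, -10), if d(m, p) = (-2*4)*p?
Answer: -8556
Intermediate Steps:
d(m, p) = -8*p
-156 - 105*d(12, -10) = -156 - (-840)*(-10) = -156 - 105*80 = -156 - 8400 = -8556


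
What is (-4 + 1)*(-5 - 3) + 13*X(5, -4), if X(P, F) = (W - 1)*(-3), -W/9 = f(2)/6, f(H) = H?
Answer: 180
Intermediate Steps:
W = -3 (W = -18/6 = -9*⅓ = -3)
X(P, F) = 12 (X(P, F) = (-3 - 1)*(-3) = -4*(-3) = 12)
(-4 + 1)*(-5 - 3) + 13*X(5, -4) = (-4 + 1)*(-5 - 3) + 13*12 = -3*(-8) + 156 = 24 + 156 = 180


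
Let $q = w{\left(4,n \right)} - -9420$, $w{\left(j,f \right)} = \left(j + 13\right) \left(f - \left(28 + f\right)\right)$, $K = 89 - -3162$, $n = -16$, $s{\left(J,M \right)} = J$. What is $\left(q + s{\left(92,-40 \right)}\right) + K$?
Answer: $12287$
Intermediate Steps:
$K = 3251$ ($K = 89 + 3162 = 3251$)
$w{\left(j,f \right)} = -364 - 28 j$ ($w{\left(j,f \right)} = \left(13 + j\right) \left(-28\right) = -364 - 28 j$)
$q = 8944$ ($q = \left(-364 - 112\right) - -9420 = \left(-364 - 112\right) + 9420 = -476 + 9420 = 8944$)
$\left(q + s{\left(92,-40 \right)}\right) + K = \left(8944 + 92\right) + 3251 = 9036 + 3251 = 12287$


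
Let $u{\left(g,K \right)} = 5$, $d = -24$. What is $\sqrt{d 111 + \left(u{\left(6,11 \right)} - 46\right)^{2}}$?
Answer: $i \sqrt{983} \approx 31.353 i$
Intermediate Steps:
$\sqrt{d 111 + \left(u{\left(6,11 \right)} - 46\right)^{2}} = \sqrt{\left(-24\right) 111 + \left(5 - 46\right)^{2}} = \sqrt{-2664 + \left(-41\right)^{2}} = \sqrt{-2664 + 1681} = \sqrt{-983} = i \sqrt{983}$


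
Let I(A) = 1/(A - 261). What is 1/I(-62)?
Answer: -323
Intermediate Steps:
I(A) = 1/(-261 + A)
1/I(-62) = 1/(1/(-261 - 62)) = 1/(1/(-323)) = 1/(-1/323) = -323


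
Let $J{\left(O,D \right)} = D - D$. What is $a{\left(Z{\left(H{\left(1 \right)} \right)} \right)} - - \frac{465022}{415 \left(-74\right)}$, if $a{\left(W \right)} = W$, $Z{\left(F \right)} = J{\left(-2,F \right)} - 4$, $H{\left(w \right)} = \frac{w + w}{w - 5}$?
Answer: $- \frac{293931}{15355} \approx -19.142$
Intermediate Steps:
$J{\left(O,D \right)} = 0$
$H{\left(w \right)} = \frac{2 w}{-5 + w}$
$Z{\left(F \right)} = -4$ ($Z{\left(F \right)} = 0 - 4 = -4$)
$a{\left(Z{\left(H{\left(1 \right)} \right)} \right)} - - \frac{465022}{415 \left(-74\right)} = -4 - - \frac{465022}{415 \left(-74\right)} = -4 - - \frac{465022}{-30710} = -4 - \left(-465022\right) \left(- \frac{1}{30710}\right) = -4 - \frac{232511}{15355} = - \frac{293931}{15355}$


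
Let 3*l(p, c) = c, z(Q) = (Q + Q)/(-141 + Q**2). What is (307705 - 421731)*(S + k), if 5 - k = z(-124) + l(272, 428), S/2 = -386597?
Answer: 366387545857646/4155 ≈ 8.8180e+10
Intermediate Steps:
z(Q) = 2*Q/(-141 + Q**2) (z(Q) = (2*Q)/(-141 + Q**2) = 2*Q/(-141 + Q**2))
S = -773194 (S = 2*(-386597) = -773194)
l(p, c) = c/3
k = -6291311/45705 (k = 5 - (2*(-124)/(-141 + (-124)**2) + (1/3)*428) = 5 - (2*(-124)/(-141 + 15376) + 428/3) = 5 - (2*(-124)/15235 + 428/3) = 5 - (2*(-124)*(1/15235) + 428/3) = 5 - (-248/15235 + 428/3) = 5 - 1*6519836/45705 = 5 - 6519836/45705 = -6291311/45705 ≈ -137.65)
(307705 - 421731)*(S + k) = (307705 - 421731)*(-773194 - 6291311/45705) = -114026*(-35345123081/45705) = 366387545857646/4155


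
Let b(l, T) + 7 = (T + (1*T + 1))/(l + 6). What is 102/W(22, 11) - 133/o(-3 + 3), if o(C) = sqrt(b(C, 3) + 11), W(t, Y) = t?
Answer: 51/11 - 133*sqrt(186)/31 ≈ -53.876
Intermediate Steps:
b(l, T) = -7 + (1 + 2*T)/(6 + l) (b(l, T) = -7 + (T + (1*T + 1))/(l + 6) = -7 + (T + (T + 1))/(6 + l) = -7 + (T + (1 + T))/(6 + l) = -7 + (1 + 2*T)/(6 + l))
o(C) = sqrt(11 + (-35 - 7*C)/(6 + C)) (o(C) = sqrt((-41 - 7*C + 2*3)/(6 + C) + 11) = sqrt((-41 - 7*C + 6)/(6 + C) + 11) = sqrt((-35 - 7*C)/(6 + C) + 11) = sqrt(11 + (-35 - 7*C)/(6 + C)))
102/W(22, 11) - 133/o(-3 + 3) = 102/22 - 133*sqrt(6 + (-3 + 3))/sqrt(31 + 4*(-3 + 3)) = 102*(1/22) - 133*sqrt(6 + 0)/sqrt(31 + 4*0) = 51/11 - 133*sqrt(6)/sqrt(31 + 0) = 51/11 - 133*sqrt(186)/31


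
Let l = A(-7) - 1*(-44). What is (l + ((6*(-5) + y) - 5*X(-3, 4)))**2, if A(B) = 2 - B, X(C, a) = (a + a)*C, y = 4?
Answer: 21609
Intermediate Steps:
X(C, a) = 2*C*a (X(C, a) = (2*a)*C = 2*C*a)
l = 53 (l = (2 - 1*(-7)) - 1*(-44) = (2 + 7) + 44 = 9 + 44 = 53)
(l + ((6*(-5) + y) - 5*X(-3, 4)))**2 = (53 + ((6*(-5) + 4) - 10*(-3)*4))**2 = (53 + ((-30 + 4) - 5*(-24)))**2 = (53 + (-26 + 120))**2 = (53 + 94)**2 = 147**2 = 21609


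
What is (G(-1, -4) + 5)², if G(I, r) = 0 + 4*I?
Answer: 1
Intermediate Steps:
G(I, r) = 4*I
(G(-1, -4) + 5)² = (4*(-1) + 5)² = (-4 + 5)² = 1² = 1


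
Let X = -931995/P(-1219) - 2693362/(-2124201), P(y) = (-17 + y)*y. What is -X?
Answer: -692766906871/1066833219828 ≈ -0.64937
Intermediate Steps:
P(y) = y*(-17 + y)
X = 692766906871/1066833219828 (X = -931995*(-1/(1219*(-17 - 1219))) - 2693362/(-2124201) = -931995/((-1219*(-1236))) - 2693362*(-1/2124201) = -931995/1506684 + 2693362/2124201 = -931995*1/1506684 + 2693362/2124201 = -310665/502228 + 2693362/2124201 = 692766906871/1066833219828 ≈ 0.64937)
-X = -1*692766906871/1066833219828 = -692766906871/1066833219828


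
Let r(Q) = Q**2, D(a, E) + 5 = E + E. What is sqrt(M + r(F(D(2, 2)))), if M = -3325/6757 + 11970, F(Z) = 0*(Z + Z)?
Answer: sqrt(546492409505)/6757 ≈ 109.41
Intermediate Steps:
D(a, E) = -5 + 2*E (D(a, E) = -5 + (E + E) = -5 + 2*E)
F(Z) = 0 (F(Z) = 0*(2*Z) = 0)
M = 80877965/6757 (M = -3325*1/6757 + 11970 = -3325/6757 + 11970 = 80877965/6757 ≈ 11970.)
sqrt(M + r(F(D(2, 2)))) = sqrt(80877965/6757 + 0**2) = sqrt(80877965/6757 + 0) = sqrt(80877965/6757) = sqrt(546492409505)/6757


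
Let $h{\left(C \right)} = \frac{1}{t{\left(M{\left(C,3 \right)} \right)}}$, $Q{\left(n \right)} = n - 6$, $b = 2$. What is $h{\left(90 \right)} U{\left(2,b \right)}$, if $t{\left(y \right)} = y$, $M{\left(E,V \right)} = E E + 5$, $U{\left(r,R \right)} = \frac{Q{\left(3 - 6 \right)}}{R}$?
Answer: $- \frac{9}{16210} \approx -0.00055521$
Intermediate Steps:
$Q{\left(n \right)} = -6 + n$ ($Q{\left(n \right)} = n - 6 = -6 + n$)
$U{\left(r,R \right)} = - \frac{9}{R}$ ($U{\left(r,R \right)} = \frac{-6 + \left(3 - 6\right)}{R} = \frac{-6 - 3}{R} = - \frac{9}{R}$)
$M{\left(E,V \right)} = 5 + E^{2}$ ($M{\left(E,V \right)} = E^{2} + 5 = 5 + E^{2}$)
$h{\left(C \right)} = \frac{1}{5 + C^{2}}$
$h{\left(90 \right)} U{\left(2,b \right)} = \frac{\left(-9\right) \frac{1}{2}}{5 + 90^{2}} = \frac{\left(-9\right) \frac{1}{2}}{5 + 8100} = \frac{1}{8105} \left(- \frac{9}{2}\right) = - \frac{9}{16210}$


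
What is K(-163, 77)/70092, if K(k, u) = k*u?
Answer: -1141/6372 ≈ -0.17906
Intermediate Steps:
K(-163, 77)/70092 = -163*77/70092 = -12551*1/70092 = -1141/6372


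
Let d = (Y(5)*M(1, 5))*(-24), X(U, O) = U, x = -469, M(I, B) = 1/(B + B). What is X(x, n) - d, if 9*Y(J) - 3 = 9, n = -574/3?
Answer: -2329/5 ≈ -465.80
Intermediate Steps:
M(I, B) = 1/(2*B)
n = -574/3 (n = -574*1/3 = -574/3 ≈ -191.33)
Y(J) = 4/3 (Y(J) = 1/3 + (1/9)*9 = 1/3 + 1 = 4/3)
d = -16/5 (d = (4*((1/2)/5)/3)*(-24) = (4*((1/2)*(1/5))/3)*(-24) = ((4/3)*(1/10))*(-24) = (2/15)*(-24) = -16/5 ≈ -3.2000)
X(x, n) - d = -469 - 1*(-16/5) = -469 + 16/5 = -2329/5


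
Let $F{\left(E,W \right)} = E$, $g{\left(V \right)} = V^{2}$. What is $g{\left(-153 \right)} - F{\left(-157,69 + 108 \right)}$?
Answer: $23566$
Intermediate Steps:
$g{\left(-153 \right)} - F{\left(-157,69 + 108 \right)} = \left(-153\right)^{2} - -157 = 23409 + 157 = 23566$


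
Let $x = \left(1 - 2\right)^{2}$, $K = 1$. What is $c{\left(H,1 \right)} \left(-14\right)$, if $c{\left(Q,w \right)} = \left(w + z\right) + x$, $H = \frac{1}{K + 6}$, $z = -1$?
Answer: $-14$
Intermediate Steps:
$H = \frac{1}{7}$ ($H = \frac{1}{1 + 6} = \frac{1}{7} \approx 0.14286$)
$x = 1$ ($x = \left(-1\right)^{2} = 1$)
$c{\left(Q,w \right)} = w$ ($c{\left(Q,w \right)} = \left(w - 1\right) + 1 = \left(-1 + w\right) + 1 = w$)
$c{\left(H,1 \right)} \left(-14\right) = 1 \left(-14\right) = -14$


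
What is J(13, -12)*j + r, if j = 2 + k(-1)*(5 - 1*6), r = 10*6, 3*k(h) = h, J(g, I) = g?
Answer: 271/3 ≈ 90.333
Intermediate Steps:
k(h) = h/3
r = 60
j = 7/3 (j = 2 + ((⅓)*(-1))*(5 - 1*6) = 2 - (5 - 6)/3 = 2 - ⅓*(-1) = 2 + ⅓ = 7/3 ≈ 2.3333)
J(13, -12)*j + r = 13*(7/3) + 60 = 91/3 + 60 = 271/3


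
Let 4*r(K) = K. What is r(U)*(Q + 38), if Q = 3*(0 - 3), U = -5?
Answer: -145/4 ≈ -36.250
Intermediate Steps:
r(K) = K/4
Q = -9 (Q = 3*(-3) = -9)
r(U)*(Q + 38) = ((¼)*(-5))*(-9 + 38) = -5/4*29 = -145/4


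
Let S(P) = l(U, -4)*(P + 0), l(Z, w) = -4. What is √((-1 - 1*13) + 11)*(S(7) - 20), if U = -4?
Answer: -48*I*√3 ≈ -83.138*I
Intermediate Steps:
S(P) = -4*P (S(P) = -4*(P + 0) = -4*P)
√((-1 - 1*13) + 11)*(S(7) - 20) = √((-1 - 1*13) + 11)*(-4*7 - 20) = √((-1 - 13) + 11)*(-28 - 20) = √(-14 + 11)*(-48) = √(-3)*(-48) = (I*√3)*(-48) = -48*I*√3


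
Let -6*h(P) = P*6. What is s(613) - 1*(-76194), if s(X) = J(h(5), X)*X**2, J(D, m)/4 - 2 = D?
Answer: -4433034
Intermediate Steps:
h(P) = -P (h(P) = -P*6/6 = -P)
J(D, m) = 8 + 4*D
s(X) = -12*X**2 (s(X) = (8 + 4*(-1*5))*X**2 = (8 + 4*(-5))*X**2 = (8 - 20)*X**2 = -12*X**2)
s(613) - 1*(-76194) = -12*613**2 - 1*(-76194) = -12*375769 + 76194 = -4509228 + 76194 = -4433034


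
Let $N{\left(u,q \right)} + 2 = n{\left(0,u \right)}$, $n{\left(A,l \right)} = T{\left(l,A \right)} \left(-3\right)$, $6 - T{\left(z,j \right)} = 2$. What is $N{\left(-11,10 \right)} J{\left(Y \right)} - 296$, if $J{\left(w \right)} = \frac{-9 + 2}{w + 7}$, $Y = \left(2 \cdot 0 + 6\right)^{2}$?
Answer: $- \frac{12630}{43} \approx -293.72$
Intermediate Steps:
$T{\left(z,j \right)} = 4$ ($T{\left(z,j \right)} = 6 - 2 = 4$)
$Y = 36$ ($Y = \left(0 + 6\right)^{2} = 6^{2} = 36$)
$n{\left(A,l \right)} = -12$ ($n{\left(A,l \right)} = 4 \left(-3\right) = -12$)
$J{\left(w \right)} = - \frac{7}{7 + w}$
$N{\left(u,q \right)} = -14$ ($N{\left(u,q \right)} = -2 - 12 = -14$)
$N{\left(-11,10 \right)} J{\left(Y \right)} - 296 = - 14 \left(- \frac{7}{7 + 36}\right) - 296 = - 14 \left(- \frac{7}{43}\right) - 296 = - 14 \left(\left(-7\right) \frac{1}{43}\right) - 296 = \left(-14\right) \left(- \frac{7}{43}\right) - 296 = \frac{98}{43} - 296 = - \frac{12630}{43}$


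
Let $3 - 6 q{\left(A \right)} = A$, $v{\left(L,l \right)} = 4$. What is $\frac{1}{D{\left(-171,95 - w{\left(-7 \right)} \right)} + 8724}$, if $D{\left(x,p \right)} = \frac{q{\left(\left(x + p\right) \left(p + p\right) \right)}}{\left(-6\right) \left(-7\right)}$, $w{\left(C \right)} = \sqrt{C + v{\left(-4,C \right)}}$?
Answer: $- \frac{252 i}{- 2212897 i + 38 \sqrt{3}} \approx 0.00011388 - 3.3871 \cdot 10^{-9} i$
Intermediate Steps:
$q{\left(A \right)} = \frac{1}{2} - \frac{A}{6}$
$w{\left(C \right)} = \sqrt{4 + C}$ ($w{\left(C \right)} = \sqrt{C + 4} = \sqrt{4 + C}$)
$D{\left(x,p \right)} = \frac{1}{84} - \frac{p \left(p + x\right)}{126}$ ($D{\left(x,p \right)} = \frac{\frac{1}{2} - \frac{\left(x + p\right) \left(p + p\right)}{6}}{\left(-6\right) \left(-7\right)} = \frac{\frac{1}{2} - \frac{\left(p + x\right) 2 p}{6}}{42} = \left(\frac{1}{2} - \frac{2 p \left(p + x\right)}{6}\right) \frac{1}{42} = \left(\frac{1}{2} - \frac{p \left(p + x\right)}{3}\right) \frac{1}{42} = \frac{1}{84} - \frac{p \left(p + x\right)}{126}$)
$\frac{1}{D{\left(-171,95 - w{\left(-7 \right)} \right)} + 8724} = \frac{1}{\left(\frac{1}{84} - \frac{\left(95 - \sqrt{4 - 7}\right) \left(\left(95 - \sqrt{4 - 7}\right) - 171\right)}{126}\right) + 8724} = \frac{1}{\left(\frac{1}{84} - \frac{\left(95 - \sqrt{-3}\right) \left(\left(95 - \sqrt{-3}\right) - 171\right)}{126}\right) + 8724} = \frac{1}{\left(\frac{1}{84} - \frac{\left(95 - i \sqrt{3}\right) \left(\left(95 - i \sqrt{3}\right) - 171\right)}{126}\right) + 8724} = \frac{1}{\left(\frac{1}{84} - \frac{\left(95 - i \sqrt{3}\right) \left(-76 - i \sqrt{3}\right)}{126}\right) + 8724} = \frac{1}{\left(\frac{1}{84} - \frac{\left(-76 - i \sqrt{3}\right) \left(95 - i \sqrt{3}\right)}{126}\right) + 8724} = \frac{1}{\frac{732817}{84} - \frac{\left(-76 - i \sqrt{3}\right) \left(95 - i \sqrt{3}\right)}{126}}$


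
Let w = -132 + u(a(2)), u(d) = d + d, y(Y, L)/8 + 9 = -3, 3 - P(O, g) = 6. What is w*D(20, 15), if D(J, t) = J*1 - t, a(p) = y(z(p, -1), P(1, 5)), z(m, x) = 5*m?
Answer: -1620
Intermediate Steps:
P(O, g) = -3 (P(O, g) = 3 - 1*6 = 3 - 6 = -3)
y(Y, L) = -96 (y(Y, L) = -72 + 8*(-3) = -72 - 24 = -96)
a(p) = -96
u(d) = 2*d
D(J, t) = J - t
w = -324 (w = -132 + 2*(-96) = -132 - 192 = -324)
w*D(20, 15) = -324*(20 - 1*15) = -324*(20 - 15) = -324*5 = -1620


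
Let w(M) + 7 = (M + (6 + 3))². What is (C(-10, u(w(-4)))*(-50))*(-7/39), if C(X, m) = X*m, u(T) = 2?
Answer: -7000/39 ≈ -179.49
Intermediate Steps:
w(M) = -7 + (9 + M)² (w(M) = -7 + (M + (6 + 3))² = -7 + (M + 9)² = -7 + (9 + M)²)
(C(-10, u(w(-4)))*(-50))*(-7/39) = (-10*2*(-50))*(-7/39) = (-20*(-50))*(-7*1/39) = 1000*(-7/39) = -7000/39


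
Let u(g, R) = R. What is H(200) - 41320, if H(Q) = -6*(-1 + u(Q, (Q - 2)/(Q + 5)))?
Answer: -8470558/205 ≈ -41320.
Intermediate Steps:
H(Q) = 6 - 6*(-2 + Q)/(5 + Q) (H(Q) = -6*(-1 + (Q - 2)/(Q + 5)) = -6*(-1 + (-2 + Q)/(5 + Q)) = 6 - 6*(-2 + Q)/(5 + Q))
H(200) - 41320 = 42/(5 + 200) - 41320 = 42/205 - 41320 = -8470558/205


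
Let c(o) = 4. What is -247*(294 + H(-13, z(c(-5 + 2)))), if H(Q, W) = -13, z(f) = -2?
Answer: -69407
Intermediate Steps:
-247*(294 + H(-13, z(c(-5 + 2)))) = -247*(294 - 13) = -247*281 = -69407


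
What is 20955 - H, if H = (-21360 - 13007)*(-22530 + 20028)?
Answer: -85965279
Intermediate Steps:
H = 85986234 (H = -34367*(-2502) = 85986234)
20955 - H = 20955 - 1*85986234 = 20955 - 85986234 = -85965279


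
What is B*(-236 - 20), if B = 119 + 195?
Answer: -80384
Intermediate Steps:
B = 314
B*(-236 - 20) = 314*(-236 - 20) = 314*(-256) = -80384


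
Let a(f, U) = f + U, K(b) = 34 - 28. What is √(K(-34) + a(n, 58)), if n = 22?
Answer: √86 ≈ 9.2736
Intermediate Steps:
K(b) = 6
a(f, U) = U + f
√(K(-34) + a(n, 58)) = √(6 + (58 + 22)) = √(6 + 80) = √86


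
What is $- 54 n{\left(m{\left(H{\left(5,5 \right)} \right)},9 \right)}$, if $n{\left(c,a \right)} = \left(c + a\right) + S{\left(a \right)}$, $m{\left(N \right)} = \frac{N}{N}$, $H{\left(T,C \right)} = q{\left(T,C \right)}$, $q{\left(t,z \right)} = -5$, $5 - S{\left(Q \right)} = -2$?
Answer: $-918$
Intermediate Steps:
$S{\left(Q \right)} = 7$ ($S{\left(Q \right)} = 5 - -2 = 5 + 2 = 7$)
$H{\left(T,C \right)} = -5$
$m{\left(N \right)} = 1$
$n{\left(c,a \right)} = 7 + a + c$ ($n{\left(c,a \right)} = \left(c + a\right) + 7 = \left(a + c\right) + 7 = 7 + a + c$)
$- 54 n{\left(m{\left(H{\left(5,5 \right)} \right)},9 \right)} = - 54 \left(7 + 9 + 1\right) = \left(-54\right) 17 = -918$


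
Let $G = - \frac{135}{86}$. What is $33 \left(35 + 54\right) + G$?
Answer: $\frac{252447}{86} \approx 2935.4$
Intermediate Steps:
$G = - \frac{135}{86}$ ($G = \left(-135\right) \frac{1}{86} = - \frac{135}{86} \approx -1.5698$)
$33 \left(35 + 54\right) + G = 33 \left(35 + 54\right) - \frac{135}{86} = 33 \cdot 89 - \frac{135}{86} = 2937 - \frac{135}{86} = \frac{252447}{86}$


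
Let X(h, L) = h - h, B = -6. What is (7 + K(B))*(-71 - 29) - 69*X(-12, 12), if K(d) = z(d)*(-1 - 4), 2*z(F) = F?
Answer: -2200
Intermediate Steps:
z(F) = F/2
X(h, L) = 0
K(d) = -5*d/2 (K(d) = (d/2)*(-1 - 4) = (d/2)*(-5) = -5*d/2)
(7 + K(B))*(-71 - 29) - 69*X(-12, 12) = (7 - 5/2*(-6))*(-71 - 29) - 69*0 = (7 + 15)*(-100) + 0 = 22*(-100) + 0 = -2200 + 0 = -2200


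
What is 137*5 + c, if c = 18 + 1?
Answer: 704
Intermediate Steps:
c = 19
137*5 + c = 137*5 + 19 = 685 + 19 = 704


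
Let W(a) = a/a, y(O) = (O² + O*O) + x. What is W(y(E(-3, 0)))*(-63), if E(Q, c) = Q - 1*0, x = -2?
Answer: -63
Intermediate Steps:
E(Q, c) = Q (E(Q, c) = Q + 0 = Q)
y(O) = -2 + 2*O² (y(O) = (O² + O*O) - 2 = (O² + O²) - 2 = 2*O² - 2 = -2 + 2*O²)
W(a) = 1
W(y(E(-3, 0)))*(-63) = 1*(-63) = -63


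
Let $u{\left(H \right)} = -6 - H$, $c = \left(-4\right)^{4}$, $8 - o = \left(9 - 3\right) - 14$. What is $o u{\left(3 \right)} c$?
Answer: $-36864$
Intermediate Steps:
$o = 16$ ($o = 8 - \left(\left(9 - 3\right) - 14\right) = 8 - \left(6 - 14\right) = 8 - -8 = 8 + 8 = 16$)
$c = 256$
$o u{\left(3 \right)} c = 16 \left(-6 - 3\right) 256 = 16 \left(-9\right) 256 = \left(-144\right) 256 = -36864$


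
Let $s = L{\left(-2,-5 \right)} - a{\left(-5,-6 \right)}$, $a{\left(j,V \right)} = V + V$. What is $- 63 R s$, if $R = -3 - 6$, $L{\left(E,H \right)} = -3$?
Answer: $5103$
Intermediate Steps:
$a{\left(j,V \right)} = 2 V$
$R = -9$ ($R = -3 - 6 = -9$)
$s = 9$ ($s = -3 - 2 \left(-6\right) = -3 - -12 = -3 + 12 = 9$)
$- 63 R s = \left(-63\right) \left(-9\right) 9 = 567 \cdot 9 = 5103$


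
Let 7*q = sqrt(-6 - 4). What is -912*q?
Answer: -912*I*sqrt(10)/7 ≈ -412.0*I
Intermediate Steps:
q = I*sqrt(10)/7 (q = sqrt(-6 - 4)/7 = sqrt(-10)/7 = (I*sqrt(10))/7 = I*sqrt(10)/7 ≈ 0.45175*I)
-912*q = -912*I*sqrt(10)/7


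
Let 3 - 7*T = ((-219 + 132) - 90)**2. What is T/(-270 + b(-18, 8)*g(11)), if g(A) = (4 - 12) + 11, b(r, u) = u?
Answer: 5221/287 ≈ 18.192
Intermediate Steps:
T = -31326/7 (T = 3/7 - ((-219 + 132) - 90)**2/7 = 3/7 - (-87 - 90)**2/7 = 3/7 - 1/7*(-177)**2 = 3/7 - 1/7*31329 = 3/7 - 31329/7 = -31326/7 ≈ -4475.1)
g(A) = 3 (g(A) = -8 + 11 = 3)
T/(-270 + b(-18, 8)*g(11)) = -31326/(7*(-270 + 8*3)) = -31326/(7*(-270 + 24)) = -31326/7/(-246) = -31326/7*(-1/246) = 5221/287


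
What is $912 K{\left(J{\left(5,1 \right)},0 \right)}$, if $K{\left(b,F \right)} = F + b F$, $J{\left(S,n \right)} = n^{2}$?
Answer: $0$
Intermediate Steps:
$K{\left(b,F \right)} = F + F b$
$912 K{\left(J{\left(5,1 \right)},0 \right)} = 912 \cdot 0 \left(1 + 1^{2}\right) = 912 \cdot 0 \left(1 + 1\right) = 912 \cdot 0 \cdot 2 = 912 \cdot 0 = 0$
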